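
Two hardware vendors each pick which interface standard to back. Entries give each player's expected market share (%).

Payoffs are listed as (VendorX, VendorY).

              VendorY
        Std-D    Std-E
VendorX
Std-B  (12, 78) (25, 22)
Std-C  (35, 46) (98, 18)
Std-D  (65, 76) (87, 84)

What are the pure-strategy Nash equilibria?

For each player, find the best response to each opponent profile; mutual best responses are the pure NE.
VendorX against Std-D: payoffs 12, 35, 65 → best response Std-D.
VendorX against Std-E: payoffs 25, 98, 87 → best response Std-C.
VendorY against Std-B: payoffs 78, 22 → best response Std-D.
VendorY against Std-C: payoffs 46, 18 → best response Std-D.
VendorY against Std-D: payoffs 76, 84 → best response Std-E.
No profile is a mutual best response for all players.

There is no pure-strategy Nash equilibrium.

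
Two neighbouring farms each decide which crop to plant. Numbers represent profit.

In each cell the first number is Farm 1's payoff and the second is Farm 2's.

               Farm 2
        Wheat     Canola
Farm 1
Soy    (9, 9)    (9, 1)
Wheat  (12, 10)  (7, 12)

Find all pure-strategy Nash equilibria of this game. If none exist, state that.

This game has no pure Nash equilibrium.

For each player, find the best response to each opponent profile; mutual best responses are the pure NE.
Farm 1 against Wheat: payoffs 9, 12 → best response Wheat.
Farm 1 against Canola: payoffs 9, 7 → best response Soy.
Farm 2 against Soy: payoffs 9, 1 → best response Wheat.
Farm 2 against Wheat: payoffs 10, 12 → best response Canola.
No profile is a mutual best response for all players.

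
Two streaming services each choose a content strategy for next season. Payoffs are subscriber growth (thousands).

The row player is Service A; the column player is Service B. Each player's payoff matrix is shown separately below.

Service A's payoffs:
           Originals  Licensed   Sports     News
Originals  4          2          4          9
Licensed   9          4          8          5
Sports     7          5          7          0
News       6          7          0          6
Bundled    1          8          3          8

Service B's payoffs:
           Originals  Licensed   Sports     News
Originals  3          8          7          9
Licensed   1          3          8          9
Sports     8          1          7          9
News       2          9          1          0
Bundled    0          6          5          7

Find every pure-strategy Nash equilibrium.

Pure NE: (Originals, News)

Service A against Originals: payoffs 4, 9, 7, 6, 1 → best response Licensed.
Service A against Licensed: payoffs 2, 4, 5, 7, 8 → best response Bundled.
Service A against Sports: payoffs 4, 8, 7, 0, 3 → best response Licensed.
Service A against News: payoffs 9, 5, 0, 6, 8 → best response Originals.
Service B against Originals: payoffs 3, 8, 7, 9 → best response News.
Service B against Licensed: payoffs 1, 3, 8, 9 → best response News.
Service B against Sports: payoffs 8, 1, 7, 9 → best response News.
Service B against News: payoffs 2, 9, 1, 0 → best response Licensed.
Service B against Bundled: payoffs 0, 6, 5, 7 → best response News.
Mutual best responses: (Originals, News).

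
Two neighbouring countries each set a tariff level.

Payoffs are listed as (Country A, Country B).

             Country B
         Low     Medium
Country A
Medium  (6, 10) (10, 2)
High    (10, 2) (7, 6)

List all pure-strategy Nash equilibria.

(Medium, Low): Country A can switch to High (6 → 10). Not NE.
(Medium, Medium): Country B can switch to Low (2 → 10). Not NE.
(High, Low): Country B can switch to Medium (2 → 6). Not NE.
(High, Medium): Country A can switch to Medium (7 → 10). Not NE.

There is no pure-strategy Nash equilibrium.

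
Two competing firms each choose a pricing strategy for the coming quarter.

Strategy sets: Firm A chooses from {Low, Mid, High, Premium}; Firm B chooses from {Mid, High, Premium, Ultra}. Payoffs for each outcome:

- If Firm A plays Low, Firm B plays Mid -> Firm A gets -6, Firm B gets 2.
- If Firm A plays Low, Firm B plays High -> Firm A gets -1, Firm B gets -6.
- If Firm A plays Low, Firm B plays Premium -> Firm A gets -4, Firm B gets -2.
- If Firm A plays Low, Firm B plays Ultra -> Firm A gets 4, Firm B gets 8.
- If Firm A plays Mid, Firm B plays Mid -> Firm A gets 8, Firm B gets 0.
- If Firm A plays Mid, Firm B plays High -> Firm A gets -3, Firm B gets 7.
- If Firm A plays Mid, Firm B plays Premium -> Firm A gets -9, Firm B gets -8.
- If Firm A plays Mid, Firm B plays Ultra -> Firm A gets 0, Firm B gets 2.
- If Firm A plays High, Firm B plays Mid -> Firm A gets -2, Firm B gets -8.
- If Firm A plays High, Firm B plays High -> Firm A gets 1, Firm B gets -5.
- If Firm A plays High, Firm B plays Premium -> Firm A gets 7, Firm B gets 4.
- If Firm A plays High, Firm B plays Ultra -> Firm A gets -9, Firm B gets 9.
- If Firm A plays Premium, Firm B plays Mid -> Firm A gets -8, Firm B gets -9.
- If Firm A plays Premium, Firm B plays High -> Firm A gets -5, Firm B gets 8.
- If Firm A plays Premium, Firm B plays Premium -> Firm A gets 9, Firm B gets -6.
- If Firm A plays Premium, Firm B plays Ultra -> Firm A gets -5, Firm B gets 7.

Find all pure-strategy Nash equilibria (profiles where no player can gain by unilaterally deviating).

The unique pure-strategy Nash equilibrium is (Low, Ultra).

Mark each player's best response to every combination of opponents' strategies; a profile where every player is best-responding is a pure Nash equilibrium.
Firm A against Mid: payoffs -6, 8, -2, -8 → best response Mid.
Firm A against High: payoffs -1, -3, 1, -5 → best response High.
Firm A against Premium: payoffs -4, -9, 7, 9 → best response Premium.
Firm A against Ultra: payoffs 4, 0, -9, -5 → best response Low.
Firm B against Low: payoffs 2, -6, -2, 8 → best response Ultra.
Firm B against Mid: payoffs 0, 7, -8, 2 → best response High.
Firm B against High: payoffs -8, -5, 4, 9 → best response Ultra.
Firm B against Premium: payoffs -9, 8, -6, 7 → best response High.
Mutual best responses: (Low, Ultra).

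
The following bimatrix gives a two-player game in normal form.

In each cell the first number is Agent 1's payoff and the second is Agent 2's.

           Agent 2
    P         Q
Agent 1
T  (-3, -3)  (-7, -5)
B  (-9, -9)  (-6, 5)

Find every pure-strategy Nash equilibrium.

(T, P): Agent 1 gets -3, best alternative -9; Agent 2 gets -3, best alternative -5. No profitable deviation — NE.
(T, Q): Agent 1 can switch to B (-7 → -6). Not NE.
(B, P): Agent 1 can switch to T (-9 → -3). Not NE.
(B, Q): Agent 1 gets -6, best alternative -7; Agent 2 gets 5, best alternative -9. No profitable deviation — NE.

The pure Nash equilibria are (T, P), (B, Q).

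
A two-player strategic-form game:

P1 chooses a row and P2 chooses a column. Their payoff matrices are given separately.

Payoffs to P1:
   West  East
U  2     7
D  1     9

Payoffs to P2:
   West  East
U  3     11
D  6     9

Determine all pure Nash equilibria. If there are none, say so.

(D, East)

P1 against West: payoffs 2, 1 → best response U.
P1 against East: payoffs 7, 9 → best response D.
P2 against U: payoffs 3, 11 → best response East.
P2 against D: payoffs 6, 9 → best response East.
Mutual best responses: (D, East).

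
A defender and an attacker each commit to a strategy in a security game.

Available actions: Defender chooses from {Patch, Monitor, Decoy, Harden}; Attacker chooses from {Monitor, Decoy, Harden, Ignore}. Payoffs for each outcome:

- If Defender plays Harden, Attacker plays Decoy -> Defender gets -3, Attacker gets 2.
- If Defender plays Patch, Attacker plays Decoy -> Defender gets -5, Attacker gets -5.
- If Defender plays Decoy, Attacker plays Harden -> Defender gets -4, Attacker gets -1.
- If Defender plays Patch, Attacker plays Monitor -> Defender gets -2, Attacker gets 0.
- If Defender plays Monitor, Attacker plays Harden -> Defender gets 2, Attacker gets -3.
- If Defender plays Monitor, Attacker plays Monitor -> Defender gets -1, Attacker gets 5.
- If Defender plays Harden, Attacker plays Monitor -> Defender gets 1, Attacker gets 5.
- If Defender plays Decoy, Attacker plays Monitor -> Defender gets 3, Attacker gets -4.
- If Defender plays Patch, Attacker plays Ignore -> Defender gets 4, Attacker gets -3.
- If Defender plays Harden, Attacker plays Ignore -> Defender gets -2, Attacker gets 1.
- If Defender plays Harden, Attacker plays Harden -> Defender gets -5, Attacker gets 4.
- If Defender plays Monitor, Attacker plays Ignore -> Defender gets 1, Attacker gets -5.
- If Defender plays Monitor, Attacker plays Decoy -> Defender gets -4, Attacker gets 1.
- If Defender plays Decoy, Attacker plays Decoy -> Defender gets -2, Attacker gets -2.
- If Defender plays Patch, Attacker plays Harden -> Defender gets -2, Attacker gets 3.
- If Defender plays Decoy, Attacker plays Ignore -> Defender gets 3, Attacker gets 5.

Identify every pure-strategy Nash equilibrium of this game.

Mark each player's best response to every combination of opponents' strategies; a profile where every player is best-responding is a pure Nash equilibrium.
Defender against Monitor: payoffs -2, -1, 3, 1 → best response Decoy.
Defender against Decoy: payoffs -5, -4, -2, -3 → best response Decoy.
Defender against Harden: payoffs -2, 2, -4, -5 → best response Monitor.
Defender against Ignore: payoffs 4, 1, 3, -2 → best response Patch.
Attacker against Patch: payoffs 0, -5, 3, -3 → best response Harden.
Attacker against Monitor: payoffs 5, 1, -3, -5 → best response Monitor.
Attacker against Decoy: payoffs -4, -2, -1, 5 → best response Ignore.
Attacker against Harden: payoffs 5, 2, 4, 1 → best response Monitor.
No profile is a mutual best response for all players.

There is no pure-strategy Nash equilibrium.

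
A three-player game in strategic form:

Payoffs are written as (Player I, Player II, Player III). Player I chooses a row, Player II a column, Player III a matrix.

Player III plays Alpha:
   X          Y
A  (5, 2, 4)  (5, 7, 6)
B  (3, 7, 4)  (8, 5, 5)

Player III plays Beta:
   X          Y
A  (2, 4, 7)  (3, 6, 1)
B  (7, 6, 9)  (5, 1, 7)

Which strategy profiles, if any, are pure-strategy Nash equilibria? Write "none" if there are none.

The unique pure-strategy Nash equilibrium is (B, X, Beta).

Mark each player's best response to every combination of opponents' strategies; a profile where every player is best-responding is a pure Nash equilibrium.
Player I against (X, Alpha): payoffs 5, 3 → best response A.
Player I against (X, Beta): payoffs 2, 7 → best response B.
Player I against (Y, Alpha): payoffs 5, 8 → best response B.
Player I against (Y, Beta): payoffs 3, 5 → best response B.
Player II against (A, Alpha): payoffs 2, 7 → best response Y.
Player II against (A, Beta): payoffs 4, 6 → best response Y.
Player II against (B, Alpha): payoffs 7, 5 → best response X.
Player II against (B, Beta): payoffs 6, 1 → best response X.
Player III against (A, X): payoffs 4, 7 → best response Beta.
Player III against (A, Y): payoffs 6, 1 → best response Alpha.
Player III against (B, X): payoffs 4, 9 → best response Beta.
Player III against (B, Y): payoffs 5, 7 → best response Beta.
Mutual best responses: (B, X, Beta).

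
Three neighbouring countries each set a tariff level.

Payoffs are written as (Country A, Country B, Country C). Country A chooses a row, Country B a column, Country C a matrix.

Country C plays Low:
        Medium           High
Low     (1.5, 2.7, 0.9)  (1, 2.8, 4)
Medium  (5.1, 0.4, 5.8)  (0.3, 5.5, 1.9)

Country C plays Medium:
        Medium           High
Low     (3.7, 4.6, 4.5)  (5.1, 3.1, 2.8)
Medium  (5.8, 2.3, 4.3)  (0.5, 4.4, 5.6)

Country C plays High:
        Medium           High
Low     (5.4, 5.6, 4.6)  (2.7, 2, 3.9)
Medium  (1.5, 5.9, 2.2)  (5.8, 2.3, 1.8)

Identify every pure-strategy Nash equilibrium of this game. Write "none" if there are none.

Mark each player's best response to every combination of opponents' strategies; a profile where every player is best-responding is a pure Nash equilibrium.
Country A against (Medium, Low): payoffs 1.5, 5.1 → best response Medium.
Country A against (Medium, Medium): payoffs 3.7, 5.8 → best response Medium.
Country A against (Medium, High): payoffs 5.4, 1.5 → best response Low.
Country A against (High, Low): payoffs 1, 0.3 → best response Low.
Country A against (High, Medium): payoffs 5.1, 0.5 → best response Low.
Country A against (High, High): payoffs 2.7, 5.8 → best response Medium.
Country B against (Low, Low): payoffs 2.7, 2.8 → best response High.
Country B against (Low, Medium): payoffs 4.6, 3.1 → best response Medium.
Country B against (Low, High): payoffs 5.6, 2 → best response Medium.
Country B against (Medium, Low): payoffs 0.4, 5.5 → best response High.
Country B against (Medium, Medium): payoffs 2.3, 4.4 → best response High.
Country B against (Medium, High): payoffs 5.9, 2.3 → best response Medium.
Country C against (Low, Medium): payoffs 0.9, 4.5, 4.6 → best response High.
Country C against (Low, High): payoffs 4, 2.8, 3.9 → best response Low.
Country C against (Medium, Medium): payoffs 5.8, 4.3, 2.2 → best response Low.
Country C against (Medium, High): payoffs 1.9, 5.6, 1.8 → best response Medium.
Mutual best responses: (Low, Medium, High); (Low, High, Low).

(Low, Medium, High) and (Low, High, Low)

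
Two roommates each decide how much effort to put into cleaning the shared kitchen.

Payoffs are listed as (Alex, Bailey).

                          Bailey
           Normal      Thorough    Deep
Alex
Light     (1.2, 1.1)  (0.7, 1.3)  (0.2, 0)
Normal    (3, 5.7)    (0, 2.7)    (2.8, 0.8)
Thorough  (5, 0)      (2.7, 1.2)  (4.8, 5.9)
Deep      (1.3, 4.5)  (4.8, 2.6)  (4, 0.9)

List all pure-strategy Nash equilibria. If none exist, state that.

Pure NE: (Thorough, Deep)

Alex against Normal: payoffs 1.2, 3, 5, 1.3 → best response Thorough.
Alex against Thorough: payoffs 0.7, 0, 2.7, 4.8 → best response Deep.
Alex against Deep: payoffs 0.2, 2.8, 4.8, 4 → best response Thorough.
Bailey against Light: payoffs 1.1, 1.3, 0 → best response Thorough.
Bailey against Normal: payoffs 5.7, 2.7, 0.8 → best response Normal.
Bailey against Thorough: payoffs 0, 1.2, 5.9 → best response Deep.
Bailey against Deep: payoffs 4.5, 2.6, 0.9 → best response Normal.
Mutual best responses: (Thorough, Deep).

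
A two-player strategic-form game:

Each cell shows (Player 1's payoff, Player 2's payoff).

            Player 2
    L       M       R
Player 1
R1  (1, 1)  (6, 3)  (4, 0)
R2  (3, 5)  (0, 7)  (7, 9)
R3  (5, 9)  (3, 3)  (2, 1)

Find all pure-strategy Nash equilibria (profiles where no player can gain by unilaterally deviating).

(R1, L): Player 1 can switch to R2 (1 → 3). Not NE.
(R1, M): Player 1 gets 6, best alternative 3; Player 2 gets 3, best alternative 1. No profitable deviation — NE.
(R1, R): Player 1 can switch to R2 (4 → 7). Not NE.
(R2, L): Player 1 can switch to R3 (3 → 5). Not NE.
(R2, M): Player 1 can switch to R1 (0 → 6). Not NE.
(R2, R): Player 1 gets 7, best alternative 4; Player 2 gets 9, best alternative 7. No profitable deviation — NE.
(R3, L): Player 1 gets 5, best alternative 3; Player 2 gets 9, best alternative 3. No profitable deviation — NE.
(R3, M): Player 1 can switch to R1 (3 → 6). Not NE.
(R3, R): Player 1 can switch to R1 (2 → 4). Not NE.

Pure-strategy Nash equilibria: (R1, M), (R2, R), (R3, L)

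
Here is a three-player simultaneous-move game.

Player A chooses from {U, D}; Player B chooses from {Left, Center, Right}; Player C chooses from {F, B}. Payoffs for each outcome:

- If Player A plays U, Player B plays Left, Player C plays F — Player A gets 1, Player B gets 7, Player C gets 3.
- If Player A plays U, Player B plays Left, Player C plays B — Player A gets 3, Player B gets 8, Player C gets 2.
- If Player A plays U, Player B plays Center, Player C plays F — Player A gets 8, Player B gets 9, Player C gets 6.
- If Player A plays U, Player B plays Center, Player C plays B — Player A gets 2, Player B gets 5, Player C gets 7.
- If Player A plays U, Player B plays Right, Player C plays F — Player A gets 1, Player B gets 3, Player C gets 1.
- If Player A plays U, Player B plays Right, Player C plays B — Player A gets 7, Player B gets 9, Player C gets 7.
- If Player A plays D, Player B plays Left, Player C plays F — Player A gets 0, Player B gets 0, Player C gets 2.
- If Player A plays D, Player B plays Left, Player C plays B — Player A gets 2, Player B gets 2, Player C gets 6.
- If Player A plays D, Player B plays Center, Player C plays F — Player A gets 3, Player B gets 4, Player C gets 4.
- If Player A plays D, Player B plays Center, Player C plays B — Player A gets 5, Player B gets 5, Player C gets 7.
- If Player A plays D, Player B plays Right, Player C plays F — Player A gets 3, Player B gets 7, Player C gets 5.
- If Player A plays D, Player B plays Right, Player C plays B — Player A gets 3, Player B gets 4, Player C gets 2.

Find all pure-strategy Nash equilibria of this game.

For each strategy profile, look for a profitable unilateral deviation.
(U, Left, F): Player B can switch to Center (7 → 9). Not NE.
(U, Left, B): Player B can switch to Right (8 → 9). Not NE.
(U, Center, F): Player C can switch to B (6 → 7). Not NE.
(U, Center, B): Player A can switch to D (2 → 5). Not NE.
(U, Right, F): Player A can switch to D (1 → 3). Not NE.
(U, Right, B): Player A gets 7, best alternative 3; Player B gets 9, best alternative 8; Player C gets 7, best alternative 1. No profitable deviation — NE.
(D, Left, F): Player A can switch to U (0 → 1). Not NE.
(D, Center, B): Player A gets 5, best alternative 2; Player B gets 5, best alternative 4; Player C gets 7, best alternative 4. No profitable deviation — NE.
(D, Right, F): Player A gets 3, best alternative 1; Player B gets 7, best alternative 4; Player C gets 5, best alternative 2. No profitable deviation — NE.
(The remaining 3 profiles each have a profitable deviation by the same check.)

The pure Nash equilibria are (U, Right, B), (D, Center, B), (D, Right, F).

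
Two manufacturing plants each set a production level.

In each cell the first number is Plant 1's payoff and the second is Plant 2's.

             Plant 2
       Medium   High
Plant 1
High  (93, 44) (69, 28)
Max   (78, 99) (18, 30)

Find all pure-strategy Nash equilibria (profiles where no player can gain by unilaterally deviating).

Pure NE: (High, Medium)

For each player, find the best response to each opponent profile; mutual best responses are the pure NE.
Plant 1 against Medium: payoffs 93, 78 → best response High.
Plant 1 against High: payoffs 69, 18 → best response High.
Plant 2 against High: payoffs 44, 28 → best response Medium.
Plant 2 against Max: payoffs 99, 30 → best response Medium.
Mutual best responses: (High, Medium).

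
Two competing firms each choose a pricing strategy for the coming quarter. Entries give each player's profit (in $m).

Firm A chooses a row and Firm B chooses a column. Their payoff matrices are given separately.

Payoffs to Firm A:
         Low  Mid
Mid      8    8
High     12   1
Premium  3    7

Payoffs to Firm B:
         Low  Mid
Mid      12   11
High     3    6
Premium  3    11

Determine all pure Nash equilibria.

Check each profile: it is a Nash equilibrium iff no player can strictly gain by switching unilaterally.
(Mid, Low): Firm A can switch to High (8 → 12). Not NE.
(Mid, Mid): Firm B can switch to Low (11 → 12). Not NE.
(High, Low): Firm B can switch to Mid (3 → 6). Not NE.
(High, Mid): Firm A can switch to Mid (1 → 8). Not NE.
(Premium, Low): Firm A can switch to Mid (3 → 8). Not NE.
(Premium, Mid): Firm A can switch to Mid (7 → 8). Not NE.

There is no pure-strategy Nash equilibrium.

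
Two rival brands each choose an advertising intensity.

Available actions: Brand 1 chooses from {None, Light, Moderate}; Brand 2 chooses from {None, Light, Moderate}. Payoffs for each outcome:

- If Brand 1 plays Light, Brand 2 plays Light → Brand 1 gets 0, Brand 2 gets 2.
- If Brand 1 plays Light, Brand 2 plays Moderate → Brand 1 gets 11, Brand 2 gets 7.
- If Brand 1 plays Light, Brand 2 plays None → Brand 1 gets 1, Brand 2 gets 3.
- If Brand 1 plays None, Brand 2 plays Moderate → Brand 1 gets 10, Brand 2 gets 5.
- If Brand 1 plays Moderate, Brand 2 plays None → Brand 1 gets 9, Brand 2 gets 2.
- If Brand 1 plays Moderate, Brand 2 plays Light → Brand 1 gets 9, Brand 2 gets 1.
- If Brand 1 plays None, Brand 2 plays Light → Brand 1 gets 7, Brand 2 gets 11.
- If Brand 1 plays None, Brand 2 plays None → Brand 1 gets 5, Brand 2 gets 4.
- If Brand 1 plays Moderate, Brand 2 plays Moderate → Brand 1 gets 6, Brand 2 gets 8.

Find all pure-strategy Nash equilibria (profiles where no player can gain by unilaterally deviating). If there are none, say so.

Pure NE: (Light, Moderate)

(None, None): Brand 1 can switch to Moderate (5 → 9). Not NE.
(None, Light): Brand 1 can switch to Moderate (7 → 9). Not NE.
(None, Moderate): Brand 1 can switch to Light (10 → 11). Not NE.
(Light, None): Brand 1 can switch to None (1 → 5). Not NE.
(Light, Light): Brand 1 can switch to None (0 → 7). Not NE.
(Light, Moderate): Brand 1 gets 11, best alternative 10; Brand 2 gets 7, best alternative 3. No profitable deviation — NE.
(Moderate, None): Brand 2 can switch to Moderate (2 → 8). Not NE.
(Moderate, Light): Brand 2 can switch to None (1 → 2). Not NE.
(Moderate, Moderate): Brand 1 can switch to None (6 → 10). Not NE.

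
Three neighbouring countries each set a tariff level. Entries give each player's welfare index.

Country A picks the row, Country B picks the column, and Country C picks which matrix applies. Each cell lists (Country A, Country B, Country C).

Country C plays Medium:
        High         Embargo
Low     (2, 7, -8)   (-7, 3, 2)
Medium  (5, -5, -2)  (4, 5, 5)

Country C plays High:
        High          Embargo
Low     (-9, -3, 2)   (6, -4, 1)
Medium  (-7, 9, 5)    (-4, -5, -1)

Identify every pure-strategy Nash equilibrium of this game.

Country A against (High, Medium): payoffs 2, 5 → best response Medium.
Country A against (High, High): payoffs -9, -7 → best response Medium.
Country A against (Embargo, Medium): payoffs -7, 4 → best response Medium.
Country A against (Embargo, High): payoffs 6, -4 → best response Low.
Country B against (Low, Medium): payoffs 7, 3 → best response High.
Country B against (Low, High): payoffs -3, -4 → best response High.
Country B against (Medium, Medium): payoffs -5, 5 → best response Embargo.
Country B against (Medium, High): payoffs 9, -5 → best response High.
Country C against (Low, High): payoffs -8, 2 → best response High.
Country C against (Low, Embargo): payoffs 2, 1 → best response Medium.
Country C against (Medium, High): payoffs -2, 5 → best response High.
Country C against (Medium, Embargo): payoffs 5, -1 → best response Medium.
Mutual best responses: (Medium, High, High); (Medium, Embargo, Medium).

(Medium, High, High) and (Medium, Embargo, Medium)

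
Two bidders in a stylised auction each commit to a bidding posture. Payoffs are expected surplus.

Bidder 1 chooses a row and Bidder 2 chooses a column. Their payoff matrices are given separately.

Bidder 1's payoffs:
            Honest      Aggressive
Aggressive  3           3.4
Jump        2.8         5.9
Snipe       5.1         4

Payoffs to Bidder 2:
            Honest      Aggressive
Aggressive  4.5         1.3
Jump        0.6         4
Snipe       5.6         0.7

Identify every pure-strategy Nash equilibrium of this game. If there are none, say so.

For each strategy profile, look for a profitable unilateral deviation.
(Aggressive, Honest): Bidder 1 can switch to Snipe (3 → 5.1). Not NE.
(Aggressive, Aggressive): Bidder 1 can switch to Jump (3.4 → 5.9). Not NE.
(Jump, Honest): Bidder 1 can switch to Aggressive (2.8 → 3). Not NE.
(Jump, Aggressive): Bidder 1 gets 5.9, best alternative 4; Bidder 2 gets 4, best alternative 0.6. No profitable deviation — NE.
(Snipe, Honest): Bidder 1 gets 5.1, best alternative 3; Bidder 2 gets 5.6, best alternative 0.7. No profitable deviation — NE.
(Snipe, Aggressive): Bidder 1 can switch to Jump (4 → 5.9). Not NE.

(Jump, Aggressive) and (Snipe, Honest)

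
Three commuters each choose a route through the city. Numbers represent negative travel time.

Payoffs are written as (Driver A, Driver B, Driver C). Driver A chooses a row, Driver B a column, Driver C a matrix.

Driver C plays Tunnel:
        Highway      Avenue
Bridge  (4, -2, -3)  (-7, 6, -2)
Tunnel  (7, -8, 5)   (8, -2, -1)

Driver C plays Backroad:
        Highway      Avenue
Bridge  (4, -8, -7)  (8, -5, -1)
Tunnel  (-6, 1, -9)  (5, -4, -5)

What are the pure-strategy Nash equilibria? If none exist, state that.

For each player, find the best response to each opponent profile; mutual best responses are the pure NE.
Driver A against (Highway, Tunnel): payoffs 4, 7 → best response Tunnel.
Driver A against (Highway, Backroad): payoffs 4, -6 → best response Bridge.
Driver A against (Avenue, Tunnel): payoffs -7, 8 → best response Tunnel.
Driver A against (Avenue, Backroad): payoffs 8, 5 → best response Bridge.
Driver B against (Bridge, Tunnel): payoffs -2, 6 → best response Avenue.
Driver B against (Bridge, Backroad): payoffs -8, -5 → best response Avenue.
Driver B against (Tunnel, Tunnel): payoffs -8, -2 → best response Avenue.
Driver B against (Tunnel, Backroad): payoffs 1, -4 → best response Highway.
Driver C against (Bridge, Highway): payoffs -3, -7 → best response Tunnel.
Driver C against (Bridge, Avenue): payoffs -2, -1 → best response Backroad.
Driver C against (Tunnel, Highway): payoffs 5, -9 → best response Tunnel.
Driver C against (Tunnel, Avenue): payoffs -1, -5 → best response Tunnel.
Mutual best responses: (Bridge, Avenue, Backroad); (Tunnel, Avenue, Tunnel).

The pure Nash equilibria are (Bridge, Avenue, Backroad); (Tunnel, Avenue, Tunnel).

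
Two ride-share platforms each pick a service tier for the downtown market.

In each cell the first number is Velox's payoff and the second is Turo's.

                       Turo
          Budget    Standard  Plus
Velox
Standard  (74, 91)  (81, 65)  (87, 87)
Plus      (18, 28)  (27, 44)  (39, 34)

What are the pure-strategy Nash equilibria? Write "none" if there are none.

(Standard, Budget): Velox gets 74, best alternative 18; Turo gets 91, best alternative 87. No profitable deviation — NE.
(Standard, Standard): Turo can switch to Budget (65 → 91). Not NE.
(Standard, Plus): Turo can switch to Budget (87 → 91). Not NE.
(Plus, Budget): Velox can switch to Standard (18 → 74). Not NE.
(Plus, Standard): Velox can switch to Standard (27 → 81). Not NE.
(Plus, Plus): Velox can switch to Standard (39 → 87). Not NE.

The unique pure-strategy Nash equilibrium is (Standard, Budget).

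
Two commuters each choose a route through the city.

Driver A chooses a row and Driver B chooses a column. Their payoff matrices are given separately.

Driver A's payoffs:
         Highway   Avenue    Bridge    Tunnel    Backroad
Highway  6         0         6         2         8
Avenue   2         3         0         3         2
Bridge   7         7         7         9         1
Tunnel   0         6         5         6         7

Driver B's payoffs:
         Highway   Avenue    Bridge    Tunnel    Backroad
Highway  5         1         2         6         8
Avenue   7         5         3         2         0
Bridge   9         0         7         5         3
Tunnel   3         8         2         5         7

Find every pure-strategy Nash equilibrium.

(Highway, Backroad), (Bridge, Highway)

Driver A against Highway: payoffs 6, 2, 7, 0 → best response Bridge.
Driver A against Avenue: payoffs 0, 3, 7, 6 → best response Bridge.
Driver A against Bridge: payoffs 6, 0, 7, 5 → best response Bridge.
Driver A against Tunnel: payoffs 2, 3, 9, 6 → best response Bridge.
Driver A against Backroad: payoffs 8, 2, 1, 7 → best response Highway.
Driver B against Highway: payoffs 5, 1, 2, 6, 8 → best response Backroad.
Driver B against Avenue: payoffs 7, 5, 3, 2, 0 → best response Highway.
Driver B against Bridge: payoffs 9, 0, 7, 5, 3 → best response Highway.
Driver B against Tunnel: payoffs 3, 8, 2, 5, 7 → best response Avenue.
Mutual best responses: (Highway, Backroad); (Bridge, Highway).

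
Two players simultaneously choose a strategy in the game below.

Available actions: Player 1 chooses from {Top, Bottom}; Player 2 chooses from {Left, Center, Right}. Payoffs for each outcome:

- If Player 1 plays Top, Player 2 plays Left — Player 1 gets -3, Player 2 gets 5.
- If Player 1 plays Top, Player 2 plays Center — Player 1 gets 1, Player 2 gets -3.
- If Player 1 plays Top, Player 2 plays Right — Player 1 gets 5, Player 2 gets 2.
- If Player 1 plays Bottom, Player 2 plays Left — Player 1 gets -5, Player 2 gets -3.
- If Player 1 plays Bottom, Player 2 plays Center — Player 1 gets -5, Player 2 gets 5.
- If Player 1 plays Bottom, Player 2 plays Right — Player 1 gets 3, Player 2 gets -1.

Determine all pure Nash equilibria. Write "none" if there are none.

Player 1 against Left: payoffs -3, -5 → best response Top.
Player 1 against Center: payoffs 1, -5 → best response Top.
Player 1 against Right: payoffs 5, 3 → best response Top.
Player 2 against Top: payoffs 5, -3, 2 → best response Left.
Player 2 against Bottom: payoffs -3, 5, -1 → best response Center.
Mutual best responses: (Top, Left).

The unique pure-strategy Nash equilibrium is (Top, Left).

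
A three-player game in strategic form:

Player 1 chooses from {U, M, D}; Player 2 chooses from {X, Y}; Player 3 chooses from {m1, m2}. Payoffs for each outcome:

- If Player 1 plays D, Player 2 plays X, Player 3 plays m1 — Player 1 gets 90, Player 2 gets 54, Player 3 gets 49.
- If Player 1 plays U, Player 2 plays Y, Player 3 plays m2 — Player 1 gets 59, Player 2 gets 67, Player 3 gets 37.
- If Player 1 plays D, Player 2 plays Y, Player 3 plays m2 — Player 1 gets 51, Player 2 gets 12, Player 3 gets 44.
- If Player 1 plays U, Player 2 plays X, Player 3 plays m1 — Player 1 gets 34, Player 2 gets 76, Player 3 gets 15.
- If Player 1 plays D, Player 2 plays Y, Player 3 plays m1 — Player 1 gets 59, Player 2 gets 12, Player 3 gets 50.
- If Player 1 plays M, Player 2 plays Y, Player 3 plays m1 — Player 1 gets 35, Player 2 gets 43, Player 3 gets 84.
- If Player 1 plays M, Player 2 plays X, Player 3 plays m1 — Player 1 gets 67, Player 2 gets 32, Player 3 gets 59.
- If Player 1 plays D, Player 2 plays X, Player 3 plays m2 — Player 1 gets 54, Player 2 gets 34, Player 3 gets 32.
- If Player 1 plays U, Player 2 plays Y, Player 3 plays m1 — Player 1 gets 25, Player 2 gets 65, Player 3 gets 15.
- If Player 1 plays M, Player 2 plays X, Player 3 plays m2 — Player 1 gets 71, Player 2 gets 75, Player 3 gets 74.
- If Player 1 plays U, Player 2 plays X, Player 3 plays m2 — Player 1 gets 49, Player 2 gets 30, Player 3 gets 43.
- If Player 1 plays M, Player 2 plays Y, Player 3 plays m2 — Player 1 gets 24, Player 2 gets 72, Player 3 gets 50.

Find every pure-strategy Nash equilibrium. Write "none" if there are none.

Player 1 against (X, m1): payoffs 34, 67, 90 → best response D.
Player 1 against (X, m2): payoffs 49, 71, 54 → best response M.
Player 1 against (Y, m1): payoffs 25, 35, 59 → best response D.
Player 1 against (Y, m2): payoffs 59, 24, 51 → best response U.
Player 2 against (U, m1): payoffs 76, 65 → best response X.
Player 2 against (U, m2): payoffs 30, 67 → best response Y.
Player 2 against (M, m1): payoffs 32, 43 → best response Y.
Player 2 against (M, m2): payoffs 75, 72 → best response X.
Player 2 against (D, m1): payoffs 54, 12 → best response X.
Player 2 against (D, m2): payoffs 34, 12 → best response X.
Player 3 against (U, X): payoffs 15, 43 → best response m2.
Player 3 against (U, Y): payoffs 15, 37 → best response m2.
Player 3 against (M, X): payoffs 59, 74 → best response m2.
Player 3 against (M, Y): payoffs 84, 50 → best response m1.
Player 3 against (D, X): payoffs 49, 32 → best response m1.
Player 3 against (D, Y): payoffs 50, 44 → best response m1.
Mutual best responses: (U, Y, m2); (M, X, m2); (D, X, m1).

The pure Nash equilibria are (U, Y, m2), (M, X, m2), (D, X, m1).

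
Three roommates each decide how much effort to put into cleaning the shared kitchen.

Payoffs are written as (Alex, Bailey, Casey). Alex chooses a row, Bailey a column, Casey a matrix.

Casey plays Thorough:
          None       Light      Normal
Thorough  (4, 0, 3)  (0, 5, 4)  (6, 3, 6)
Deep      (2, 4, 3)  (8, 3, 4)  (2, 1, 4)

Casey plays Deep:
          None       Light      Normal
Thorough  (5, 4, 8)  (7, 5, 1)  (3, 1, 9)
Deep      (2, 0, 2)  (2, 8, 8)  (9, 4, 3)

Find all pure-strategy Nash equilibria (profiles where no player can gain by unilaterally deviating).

This game has no pure Nash equilibrium.

Mark each player's best response to every combination of opponents' strategies; a profile where every player is best-responding is a pure Nash equilibrium.
Alex against (None, Thorough): payoffs 4, 2 → best response Thorough.
Alex against (None, Deep): payoffs 5, 2 → best response Thorough.
Alex against (Light, Thorough): payoffs 0, 8 → best response Deep.
Alex against (Light, Deep): payoffs 7, 2 → best response Thorough.
Alex against (Normal, Thorough): payoffs 6, 2 → best response Thorough.
Alex against (Normal, Deep): payoffs 3, 9 → best response Deep.
Bailey against (Thorough, Thorough): payoffs 0, 5, 3 → best response Light.
Bailey against (Thorough, Deep): payoffs 4, 5, 1 → best response Light.
Bailey against (Deep, Thorough): payoffs 4, 3, 1 → best response None.
Bailey against (Deep, Deep): payoffs 0, 8, 4 → best response Light.
Casey against (Thorough, None): payoffs 3, 8 → best response Deep.
Casey against (Thorough, Light): payoffs 4, 1 → best response Thorough.
Casey against (Thorough, Normal): payoffs 6, 9 → best response Deep.
Casey against (Deep, None): payoffs 3, 2 → best response Thorough.
Casey against (Deep, Light): payoffs 4, 8 → best response Deep.
Casey against (Deep, Normal): payoffs 4, 3 → best response Thorough.
No profile is a mutual best response for all players.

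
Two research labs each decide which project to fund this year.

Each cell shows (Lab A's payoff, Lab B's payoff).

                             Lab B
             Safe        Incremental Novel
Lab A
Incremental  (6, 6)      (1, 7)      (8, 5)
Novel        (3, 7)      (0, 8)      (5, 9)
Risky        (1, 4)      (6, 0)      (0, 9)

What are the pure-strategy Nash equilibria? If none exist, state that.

Check each profile: it is a Nash equilibrium iff no player can strictly gain by switching unilaterally.
(Incremental, Safe): Lab B can switch to Incremental (6 → 7). Not NE.
(Incremental, Incremental): Lab A can switch to Risky (1 → 6). Not NE.
(Incremental, Novel): Lab B can switch to Safe (5 → 6). Not NE.
(Novel, Safe): Lab A can switch to Incremental (3 → 6). Not NE.
(Novel, Incremental): Lab A can switch to Incremental (0 → 1). Not NE.
(Novel, Novel): Lab A can switch to Incremental (5 → 8). Not NE.
(The remaining 3 profiles each have a profitable deviation by the same check.)

There is no pure-strategy Nash equilibrium.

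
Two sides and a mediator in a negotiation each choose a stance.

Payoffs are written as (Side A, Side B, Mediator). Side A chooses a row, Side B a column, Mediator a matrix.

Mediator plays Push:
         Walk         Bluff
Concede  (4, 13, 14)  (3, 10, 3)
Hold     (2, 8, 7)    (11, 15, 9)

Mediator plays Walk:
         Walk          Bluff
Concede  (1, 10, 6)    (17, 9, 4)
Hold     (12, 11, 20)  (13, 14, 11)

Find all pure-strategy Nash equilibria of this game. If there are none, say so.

(Concede, Walk, Push)

Mark each player's best response to every combination of opponents' strategies; a profile where every player is best-responding is a pure Nash equilibrium.
Side A against (Walk, Push): payoffs 4, 2 → best response Concede.
Side A against (Walk, Walk): payoffs 1, 12 → best response Hold.
Side A against (Bluff, Push): payoffs 3, 11 → best response Hold.
Side A against (Bluff, Walk): payoffs 17, 13 → best response Concede.
Side B against (Concede, Push): payoffs 13, 10 → best response Walk.
Side B against (Concede, Walk): payoffs 10, 9 → best response Walk.
Side B against (Hold, Push): payoffs 8, 15 → best response Bluff.
Side B against (Hold, Walk): payoffs 11, 14 → best response Bluff.
Mediator against (Concede, Walk): payoffs 14, 6 → best response Push.
Mediator against (Concede, Bluff): payoffs 3, 4 → best response Walk.
Mediator against (Hold, Walk): payoffs 7, 20 → best response Walk.
Mediator against (Hold, Bluff): payoffs 9, 11 → best response Walk.
Mutual best responses: (Concede, Walk, Push).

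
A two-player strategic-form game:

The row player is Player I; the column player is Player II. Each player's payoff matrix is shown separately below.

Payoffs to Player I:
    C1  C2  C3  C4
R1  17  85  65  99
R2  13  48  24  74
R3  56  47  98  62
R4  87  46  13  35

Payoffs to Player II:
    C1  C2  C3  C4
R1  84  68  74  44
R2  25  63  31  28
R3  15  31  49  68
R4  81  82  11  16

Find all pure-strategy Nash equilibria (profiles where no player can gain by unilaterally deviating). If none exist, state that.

Player I against C1: payoffs 17, 13, 56, 87 → best response R4.
Player I against C2: payoffs 85, 48, 47, 46 → best response R1.
Player I against C3: payoffs 65, 24, 98, 13 → best response R3.
Player I against C4: payoffs 99, 74, 62, 35 → best response R1.
Player II against R1: payoffs 84, 68, 74, 44 → best response C1.
Player II against R2: payoffs 25, 63, 31, 28 → best response C2.
Player II against R3: payoffs 15, 31, 49, 68 → best response C4.
Player II against R4: payoffs 81, 82, 11, 16 → best response C2.
No profile is a mutual best response for all players.

There is no pure-strategy Nash equilibrium.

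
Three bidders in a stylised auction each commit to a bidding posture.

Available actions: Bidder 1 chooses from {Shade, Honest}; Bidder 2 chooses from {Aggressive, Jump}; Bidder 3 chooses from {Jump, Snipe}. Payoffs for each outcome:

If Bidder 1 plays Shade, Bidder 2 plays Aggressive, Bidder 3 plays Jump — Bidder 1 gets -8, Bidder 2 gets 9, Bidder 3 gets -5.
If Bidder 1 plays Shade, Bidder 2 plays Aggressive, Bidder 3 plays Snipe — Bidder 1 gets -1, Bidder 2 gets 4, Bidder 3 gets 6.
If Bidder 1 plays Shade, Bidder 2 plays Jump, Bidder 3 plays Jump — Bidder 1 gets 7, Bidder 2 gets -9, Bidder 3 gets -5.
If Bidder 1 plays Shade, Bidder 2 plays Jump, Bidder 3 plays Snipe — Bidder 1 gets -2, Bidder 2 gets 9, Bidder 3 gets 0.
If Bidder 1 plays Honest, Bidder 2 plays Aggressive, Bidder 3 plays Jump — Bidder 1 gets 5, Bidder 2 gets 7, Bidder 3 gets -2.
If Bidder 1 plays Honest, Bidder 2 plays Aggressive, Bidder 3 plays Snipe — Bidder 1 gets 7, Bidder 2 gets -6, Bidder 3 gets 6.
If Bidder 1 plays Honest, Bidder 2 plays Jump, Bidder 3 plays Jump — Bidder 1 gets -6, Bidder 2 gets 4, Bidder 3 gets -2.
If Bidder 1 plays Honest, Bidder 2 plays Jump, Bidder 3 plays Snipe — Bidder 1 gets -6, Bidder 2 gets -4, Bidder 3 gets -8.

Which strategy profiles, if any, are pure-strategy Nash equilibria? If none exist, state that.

(Shade, Jump, Snipe)

Bidder 1 against (Aggressive, Jump): payoffs -8, 5 → best response Honest.
Bidder 1 against (Aggressive, Snipe): payoffs -1, 7 → best response Honest.
Bidder 1 against (Jump, Jump): payoffs 7, -6 → best response Shade.
Bidder 1 against (Jump, Snipe): payoffs -2, -6 → best response Shade.
Bidder 2 against (Shade, Jump): payoffs 9, -9 → best response Aggressive.
Bidder 2 against (Shade, Snipe): payoffs 4, 9 → best response Jump.
Bidder 2 against (Honest, Jump): payoffs 7, 4 → best response Aggressive.
Bidder 2 against (Honest, Snipe): payoffs -6, -4 → best response Jump.
Bidder 3 against (Shade, Aggressive): payoffs -5, 6 → best response Snipe.
Bidder 3 against (Shade, Jump): payoffs -5, 0 → best response Snipe.
Bidder 3 against (Honest, Aggressive): payoffs -2, 6 → best response Snipe.
Bidder 3 against (Honest, Jump): payoffs -2, -8 → best response Jump.
Mutual best responses: (Shade, Jump, Snipe).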